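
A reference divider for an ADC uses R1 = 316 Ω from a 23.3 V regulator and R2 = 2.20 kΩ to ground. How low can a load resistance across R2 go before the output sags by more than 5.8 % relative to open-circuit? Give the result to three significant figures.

R_L(min) ≈ 4.49 kΩ

Output resistance R_th = R1‖R2 = (316 × 2200)/2516 = 276.3 Ω.
The fractional drop is R_th/(R_th + R_L); requiring this ≤ 0.0580 gives R_L ≥ R_th(1/0.0580 − 1) = 276.3 × 16.24 = 4.49 kΩ.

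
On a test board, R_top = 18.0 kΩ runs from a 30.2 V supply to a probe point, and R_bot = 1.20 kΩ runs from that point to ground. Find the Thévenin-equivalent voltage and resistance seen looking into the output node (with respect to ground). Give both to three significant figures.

V_th = 1.89 V, R_th = 1.12 kΩ

V_th is the open-circuit tap voltage: 30.2 × 1.20/(18.0 + 1.20) = 1.89 V.
With the supply zeroed, R_top and R_bot appear in parallel from the tap: R_th = R_top‖R_bot = (18.0 × 1.20)/19.20 = 1.12 kΩ.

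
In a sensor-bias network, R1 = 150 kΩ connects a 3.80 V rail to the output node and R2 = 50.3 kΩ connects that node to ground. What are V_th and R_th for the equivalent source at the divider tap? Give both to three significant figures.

V_th = 0.954 V, R_th = 37.7 kΩ

V_th is the open-circuit tap voltage: 3.80 × 50.3/(150 + 50.3) = 0.954 V.
With the supply zeroed, R1 and R2 appear in parallel from the tap: R_th = R1‖R2 = (150 × 50.3)/200.3 = 37.7 kΩ.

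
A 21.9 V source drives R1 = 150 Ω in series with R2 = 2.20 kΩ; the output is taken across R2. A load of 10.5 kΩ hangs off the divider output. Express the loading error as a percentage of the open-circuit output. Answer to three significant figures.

The divider's output (Thévenin) resistance is R1‖R2 = 140.4 Ω.
Fractional drop under load = R_th/(R_th + R_L) = 140.4 / (140.4 + 10500) = 0.01320.
So the output falls by 1.32 %.

1.32 %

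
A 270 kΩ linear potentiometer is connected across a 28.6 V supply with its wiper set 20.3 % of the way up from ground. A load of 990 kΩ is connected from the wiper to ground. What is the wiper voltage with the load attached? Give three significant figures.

The wiper splits the pot into (1−α)R = 215.2 kΩ above and αR = 54.81 kΩ below.
Lower section ‖ load = 51.93 kΩ.
V_wiper = 28.6 × 51.93/(215.2 + 51.93) = 5.56 V.

V ≈ 5.56 V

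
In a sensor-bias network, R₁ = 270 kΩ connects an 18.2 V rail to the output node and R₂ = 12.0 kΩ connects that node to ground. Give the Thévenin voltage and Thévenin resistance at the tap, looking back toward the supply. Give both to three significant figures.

V_th = 0.774 V, R_th = 11.5 kΩ

V_th is the open-circuit tap voltage: 18.2 × 12.0/(270 + 12.0) = 0.774 V.
With the supply zeroed, R₁ and R₂ appear in parallel from the tap: R_th = R₁‖R₂ = (270 × 12.0)/282.0 = 11.5 kΩ.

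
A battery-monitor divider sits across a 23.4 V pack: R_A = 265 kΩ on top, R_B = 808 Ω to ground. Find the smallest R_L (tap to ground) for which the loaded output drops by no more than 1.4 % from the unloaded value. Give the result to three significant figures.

R_L(min) ≈ 56.7 kΩ

Output resistance R_th = R_A‖R_B = (265000 × 808)/265800 = 805.5 Ω.
The fractional drop is R_th/(R_th + R_L); requiring this ≤ 0.0140 gives R_L ≥ R_th(1/0.0140 − 1) = 805.5 × 70.43 = 56.7 kΩ.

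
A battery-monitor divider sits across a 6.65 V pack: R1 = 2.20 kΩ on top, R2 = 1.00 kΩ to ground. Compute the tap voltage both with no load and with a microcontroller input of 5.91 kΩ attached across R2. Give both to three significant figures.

Open-circuit: V = 6.65 × 1.00/(2.20 + 1.00) = 2.08 V.
With the load, R2 becomes R2‖R_L = 0.8553 kΩ, so V = 6.65 × 0.8553/3.055 = 1.86 V.

Unloaded: 2.08 V; loaded: 1.86 V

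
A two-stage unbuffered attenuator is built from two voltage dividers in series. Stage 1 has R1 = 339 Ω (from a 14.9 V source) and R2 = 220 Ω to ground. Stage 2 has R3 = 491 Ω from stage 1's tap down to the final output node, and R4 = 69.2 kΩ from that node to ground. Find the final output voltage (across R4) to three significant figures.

Stage 2 presents R3+R4 = 69690 Ω as a load on stage 1's tap.
Stage 1's lower leg becomes R2‖(R3+R4) = 219.3 Ω, so V_mid = 14.9 × 219.3/558.3 = 5.853 V.
Stage 2 is itself unloaded: V_out = V_mid × R4/(R3+R4) = 5.853 × 69200/69690 = 5.81 V.

V_out ≈ 5.81 V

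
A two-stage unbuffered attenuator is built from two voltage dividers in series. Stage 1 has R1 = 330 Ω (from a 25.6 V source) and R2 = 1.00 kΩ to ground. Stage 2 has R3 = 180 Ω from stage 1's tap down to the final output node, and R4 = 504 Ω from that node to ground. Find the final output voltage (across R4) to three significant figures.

V_out ≈ 10.4 V

Stage 2 presents R3+R4 = 684.0 Ω as a load on stage 1's tap.
Stage 1's lower leg becomes R2‖(R3+R4) = 406.2 Ω, so V_mid = 25.6 × 406.2/736.2 = 14.12 V.
Stage 2 is itself unloaded: V_out = V_mid × R4/(R3+R4) = 14.12 × 504/684.0 = 10.4 V.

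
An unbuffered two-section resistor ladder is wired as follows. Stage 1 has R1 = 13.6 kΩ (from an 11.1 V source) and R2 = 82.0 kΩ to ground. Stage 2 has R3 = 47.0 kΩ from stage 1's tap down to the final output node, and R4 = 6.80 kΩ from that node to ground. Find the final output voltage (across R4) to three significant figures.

Stage 2 presents R3+R4 = 53.80 kΩ as a load on stage 1's tap.
Stage 1's lower leg becomes R2‖(R3+R4) = 32.49 kΩ, so V_mid = 11.1 × 32.49/46.09 = 7.824 V.
Stage 2 is itself unloaded: V_out = V_mid × R4/(R3+R4) = 7.824 × 6.80/53.80 = 0.989 V.

V_out ≈ 0.989 V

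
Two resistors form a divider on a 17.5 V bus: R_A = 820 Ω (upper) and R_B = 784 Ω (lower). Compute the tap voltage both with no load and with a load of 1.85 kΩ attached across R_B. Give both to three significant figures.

Unloaded: 8.55 V; loaded: 7.03 V

Open-circuit: V = 17.5 × 784/(820 + 784) = 8.55 V.
With the load, R_B becomes R_B‖R_L = 550.6 Ω, so V = 17.5 × 550.6/1371 = 7.03 V.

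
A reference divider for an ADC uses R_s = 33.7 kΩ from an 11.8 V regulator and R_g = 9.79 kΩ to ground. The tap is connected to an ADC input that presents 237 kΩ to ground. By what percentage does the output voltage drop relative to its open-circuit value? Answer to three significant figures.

3.10 %

The divider's output (Thévenin) resistance is R_s‖R_g = 7.586 kΩ.
Fractional drop under load = R_th/(R_th + R_L) = 7.586 / (7.586 + 237) = 0.03102.
So the output falls by 3.10 %.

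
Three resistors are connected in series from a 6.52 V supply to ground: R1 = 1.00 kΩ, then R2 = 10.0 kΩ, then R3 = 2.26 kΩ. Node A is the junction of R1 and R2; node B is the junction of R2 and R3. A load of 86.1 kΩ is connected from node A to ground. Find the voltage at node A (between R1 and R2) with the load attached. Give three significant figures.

V ≈ 5.96 V

Below node A the series string R2+R3 = 12.26 kΩ sits in parallel with the 86.1 kΩ load: 10.73 kΩ.
V_A = 6.52 × 10.73/(1.00 + 10.73) = 5.96 V.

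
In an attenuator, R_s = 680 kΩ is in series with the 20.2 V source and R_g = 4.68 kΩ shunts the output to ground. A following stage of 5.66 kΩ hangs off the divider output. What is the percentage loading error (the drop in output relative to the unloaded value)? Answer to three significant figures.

45.1 %

The divider's output (Thévenin) resistance is R_s‖R_g = 4.648 kΩ.
Fractional drop under load = R_th/(R_th + R_L) = 4.648 / (4.648 + 5.66) = 0.4509.
So the output falls by 45.1 %.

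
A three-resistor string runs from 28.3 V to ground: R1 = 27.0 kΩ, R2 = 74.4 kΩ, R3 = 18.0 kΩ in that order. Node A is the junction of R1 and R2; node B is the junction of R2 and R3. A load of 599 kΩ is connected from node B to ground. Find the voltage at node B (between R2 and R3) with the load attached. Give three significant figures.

V ≈ 4.16 V

At node B, R3 is in parallel with the load: R3‖R_L = 17.47 kΩ.
Below node A the resistance is R2 + (R3‖R_L) = 91.87 kΩ, so V_A = 28.3 × 91.87/118.9 = 21.87 V.
Then V_B = V_A × (R3‖R_L)/(R2 + R3‖R_L) = 21.87 × 17.47/91.87 = 4.16 V.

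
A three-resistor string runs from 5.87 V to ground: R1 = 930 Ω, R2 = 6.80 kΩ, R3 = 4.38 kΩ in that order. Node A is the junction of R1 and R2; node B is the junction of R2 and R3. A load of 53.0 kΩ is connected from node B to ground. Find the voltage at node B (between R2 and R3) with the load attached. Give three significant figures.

At node B, R3 is in parallel with the load: R3‖R_L = 4046 Ω.
Below node A the resistance is R2 + (R3‖R_L) = 10850 Ω, so V_A = 5.87 × 10850/11780 = 5.406 V.
Then V_B = V_A × (R3‖R_L)/(R2 + R3‖R_L) = 5.406 × 4046/10850 = 2.02 V.

V ≈ 2.02 V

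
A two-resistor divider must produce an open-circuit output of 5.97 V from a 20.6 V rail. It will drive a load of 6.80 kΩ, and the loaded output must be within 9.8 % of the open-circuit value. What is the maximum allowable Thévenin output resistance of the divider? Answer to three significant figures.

R_th ≤ 739 Ω

Loading drop = R_th/(R_th + R_L) ≤ 0.0980, so R_th ≤ R_L · ε/(1−ε) = 6.80 kΩ × 0.0980/0.9020 = 739 Ω.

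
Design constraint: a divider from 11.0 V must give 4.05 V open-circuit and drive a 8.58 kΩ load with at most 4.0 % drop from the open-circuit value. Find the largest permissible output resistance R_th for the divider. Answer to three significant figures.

Loading drop = R_th/(R_th + R_L) ≤ 0.0400, so R_th ≤ R_L · ε/(1−ε) = 8.58 kΩ × 0.0400/0.9600 = 358 Ω.

R_th ≤ 358 Ω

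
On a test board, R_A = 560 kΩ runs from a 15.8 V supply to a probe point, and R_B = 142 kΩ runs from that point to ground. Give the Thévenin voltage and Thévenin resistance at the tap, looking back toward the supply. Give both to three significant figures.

V_th = 3.20 V, R_th = 113 kΩ

V_th is the open-circuit tap voltage: 15.8 × 142/(560 + 142) = 3.20 V.
With the supply zeroed, R_A and R_B appear in parallel from the tap: R_th = R_A‖R_B = (560 × 142)/702.0 = 113 kΩ.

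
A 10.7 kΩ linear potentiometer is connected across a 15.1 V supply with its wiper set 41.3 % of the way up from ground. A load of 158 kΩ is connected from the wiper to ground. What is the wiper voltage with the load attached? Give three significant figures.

The wiper splits the pot into (1−α)R = 6.281 kΩ above and αR = 4.419 kΩ below.
Lower section ‖ load = 4.299 kΩ.
V_wiper = 15.1 × 4.299/(6.281 + 4.299) = 6.14 V.

V ≈ 6.14 V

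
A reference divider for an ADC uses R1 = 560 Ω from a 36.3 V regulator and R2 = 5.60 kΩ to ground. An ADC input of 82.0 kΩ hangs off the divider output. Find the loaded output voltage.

V_out ≈ 32.8 V

The load sits in parallel with R2: R2‖R_L = (5600 × 82000) / (5600 + 82000) = 5242 Ω.
V_out = 36.3 × 5242 / (560 + 5242) = 36.3 × 5242/5802 = 32.8 V.
(Unloaded it would have been 33.0 V.)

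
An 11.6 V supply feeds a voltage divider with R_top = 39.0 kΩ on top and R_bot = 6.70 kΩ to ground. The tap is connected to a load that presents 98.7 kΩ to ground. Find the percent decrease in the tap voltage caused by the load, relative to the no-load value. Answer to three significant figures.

The divider's output (Thévenin) resistance is R_top‖R_bot = 5.718 kΩ.
Fractional drop under load = R_th/(R_th + R_L) = 5.718 / (5.718 + 98.7) = 0.05476.
So the output falls by 5.48 %.

5.48 %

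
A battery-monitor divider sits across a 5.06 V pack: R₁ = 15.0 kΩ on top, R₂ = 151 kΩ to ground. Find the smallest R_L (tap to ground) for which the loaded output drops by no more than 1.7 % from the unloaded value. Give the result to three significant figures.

R_L(min) ≈ 789 kΩ

Output resistance R_th = R₁‖R₂ = (15.0 × 151)/166.0 = 13.64 kΩ.
The fractional drop is R_th/(R_th + R_L); requiring this ≤ 0.0170 gives R_L ≥ R_th(1/0.0170 − 1) = 13.64 × 57.82 = 789 kΩ.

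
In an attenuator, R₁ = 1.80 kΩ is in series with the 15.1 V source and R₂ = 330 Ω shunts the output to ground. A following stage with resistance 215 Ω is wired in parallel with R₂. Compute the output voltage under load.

V_out ≈ 1.02 V

The load sits in parallel with R₂: R₂‖R_L = (330 × 215) / (330 + 215) = 130.2 Ω.
V_out = 15.1 × 130.2 / (1800 + 130.2) = 15.1 × 130.2/1930 = 1.02 V.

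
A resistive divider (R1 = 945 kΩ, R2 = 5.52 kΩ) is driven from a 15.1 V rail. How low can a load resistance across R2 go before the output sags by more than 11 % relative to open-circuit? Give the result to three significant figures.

Output resistance R_th = R1‖R2 = (945 × 5.52)/950.5 = 5.488 kΩ.
The fractional drop is R_th/(R_th + R_L); requiring this ≤ 0.110 gives R_L ≥ R_th(1/0.110 − 1) = 5.488 × 8.091 = 44.4 kΩ.

R_L(min) ≈ 44.4 kΩ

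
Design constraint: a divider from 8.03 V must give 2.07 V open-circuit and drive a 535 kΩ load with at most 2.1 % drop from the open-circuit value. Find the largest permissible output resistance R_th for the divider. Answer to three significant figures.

Loading drop = R_th/(R_th + R_L) ≤ 0.0210, so R_th ≤ R_L · ε/(1−ε) = 535 kΩ × 0.0210/0.9790 = 11.5 kΩ.
(Any R1, R2 with R2/(R1+R2) = 0.258 and R1‖R2 ≤ 11.5 kΩ will meet the spec.)

R_th ≤ 11.5 kΩ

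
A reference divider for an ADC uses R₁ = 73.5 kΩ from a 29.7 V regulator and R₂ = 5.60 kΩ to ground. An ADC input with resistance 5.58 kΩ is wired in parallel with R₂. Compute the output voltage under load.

The load sits in parallel with R₂: R₂‖R_L = (5.60 × 5.58) / (5.60 + 5.58) = 2.795 kΩ.
V_out = 29.7 × 2.795 / (73.5 + 2.795) = 29.7 × 2.795/76.29 = 1.09 V.

V_out ≈ 1.09 V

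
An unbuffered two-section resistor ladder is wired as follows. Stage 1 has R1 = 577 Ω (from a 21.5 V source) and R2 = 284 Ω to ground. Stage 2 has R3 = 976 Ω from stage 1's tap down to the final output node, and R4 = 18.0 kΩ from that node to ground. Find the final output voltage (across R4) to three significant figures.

Stage 2 presents R3+R4 = 18980 Ω as a load on stage 1's tap.
Stage 1's lower leg becomes R2‖(R3+R4) = 279.8 Ω, so V_mid = 21.5 × 279.8/856.8 = 7.021 V.
Stage 2 is itself unloaded: V_out = V_mid × R4/(R3+R4) = 7.021 × 18000/18980 = 6.66 V.

V_out ≈ 6.66 V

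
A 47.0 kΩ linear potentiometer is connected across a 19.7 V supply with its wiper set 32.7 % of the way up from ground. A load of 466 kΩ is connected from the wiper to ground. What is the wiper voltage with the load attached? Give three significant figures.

The wiper splits the pot into (1−α)R = 31.63 kΩ above and αR = 15.37 kΩ below.
Lower section ‖ load = 14.88 kΩ.
V_wiper = 19.7 × 14.88/(31.63 + 14.88) = 6.30 V.

V ≈ 6.30 V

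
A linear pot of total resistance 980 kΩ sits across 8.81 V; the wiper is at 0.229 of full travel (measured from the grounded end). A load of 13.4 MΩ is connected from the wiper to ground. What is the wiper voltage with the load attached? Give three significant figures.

V ≈ 1.99 V

The wiper splits the pot into (1−α)R = 755.6 kΩ above and αR = 224.4 kΩ below.
Lower section ‖ load = 220.7 kΩ.
V_wiper = 8.81 × 220.7/(755.6 + 220.7) = 1.99 V.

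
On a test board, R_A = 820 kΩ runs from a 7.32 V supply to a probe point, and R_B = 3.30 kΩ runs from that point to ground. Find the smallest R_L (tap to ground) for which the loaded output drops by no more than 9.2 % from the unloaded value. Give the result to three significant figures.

Output resistance R_th = R_A‖R_B = (820 × 3.30)/823.3 = 3.287 kΩ.
The fractional drop is R_th/(R_th + R_L); requiring this ≤ 0.0920 gives R_L ≥ R_th(1/0.0920 − 1) = 3.287 × 9.870 = 32.4 kΩ.

R_L(min) ≈ 32.4 kΩ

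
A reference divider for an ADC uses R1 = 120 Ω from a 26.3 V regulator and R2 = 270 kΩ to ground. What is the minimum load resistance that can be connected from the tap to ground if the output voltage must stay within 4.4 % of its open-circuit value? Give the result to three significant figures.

R_L(min) ≈ 2.61 kΩ

Output resistance R_th = R1‖R2 = (120 × 270000)/270100 = 119.9 Ω.
The fractional drop is R_th/(R_th + R_L); requiring this ≤ 0.0440 gives R_L ≥ R_th(1/0.0440 − 1) = 119.9 × 21.73 = 2.61 kΩ.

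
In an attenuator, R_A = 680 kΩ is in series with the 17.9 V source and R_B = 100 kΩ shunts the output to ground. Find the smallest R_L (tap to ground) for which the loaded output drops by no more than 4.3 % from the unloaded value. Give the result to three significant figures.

Output resistance R_th = R_A‖R_B = (680 × 100)/780.0 = 87.18 kΩ.
The fractional drop is R_th/(R_th + R_L); requiring this ≤ 0.0430 gives R_L ≥ R_th(1/0.0430 − 1) = 87.18 × 22.26 = 1.94 MΩ.

R_L(min) ≈ 1.94 MΩ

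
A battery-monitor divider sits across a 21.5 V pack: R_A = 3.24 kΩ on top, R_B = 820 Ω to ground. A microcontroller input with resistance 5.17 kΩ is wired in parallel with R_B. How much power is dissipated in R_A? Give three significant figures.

P ≈ 96.1 mW

Total resistance from the source is R_A + (R_B‖R_L) = 3948 Ω, so I = 21.5/3948 Ω = 5.446 mA.
P = I²·R_A = (5.446 mA)² × 3.24 kΩ = 96.1 mW.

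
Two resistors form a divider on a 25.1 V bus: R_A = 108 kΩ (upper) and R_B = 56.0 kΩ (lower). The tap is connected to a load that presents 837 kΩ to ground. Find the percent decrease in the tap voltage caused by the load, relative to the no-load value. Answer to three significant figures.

4.22 %

The divider's output (Thévenin) resistance is R_A‖R_B = 36.88 kΩ.
Fractional drop under load = R_th/(R_th + R_L) = 36.88 / (36.88 + 837) = 0.04220.
So the output falls by 4.22 %.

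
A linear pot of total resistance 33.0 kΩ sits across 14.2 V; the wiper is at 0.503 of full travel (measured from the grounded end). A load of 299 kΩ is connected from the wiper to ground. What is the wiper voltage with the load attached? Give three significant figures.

V ≈ 6.95 V

The wiper splits the pot into (1−α)R = 16.40 kΩ above and αR = 16.60 kΩ below.
Lower section ‖ load = 15.73 kΩ.
V_wiper = 14.2 × 15.73/(16.40 + 15.73) = 6.95 V.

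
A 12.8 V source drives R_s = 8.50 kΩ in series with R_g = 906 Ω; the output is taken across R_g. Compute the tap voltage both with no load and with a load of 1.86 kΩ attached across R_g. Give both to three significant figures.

Unloaded: 1.23 V; loaded: 0.856 V

Open-circuit: V = 12.8 × 906/(8500 + 906) = 1.23 V.
With the load, R_g becomes R_g‖R_L = 609.2 Ω, so V = 12.8 × 609.2/9109 = 0.856 V.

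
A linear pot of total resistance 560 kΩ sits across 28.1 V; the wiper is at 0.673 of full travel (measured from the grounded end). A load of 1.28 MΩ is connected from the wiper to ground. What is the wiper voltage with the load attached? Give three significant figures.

The wiper splits the pot into (1−α)R = 183.1 kΩ above and αR = 376.9 kΩ below.
Lower section ‖ load = 291.2 kΩ.
V_wiper = 28.1 × 291.2/(183.1 + 291.2) = 17.3 V.

V ≈ 17.3 V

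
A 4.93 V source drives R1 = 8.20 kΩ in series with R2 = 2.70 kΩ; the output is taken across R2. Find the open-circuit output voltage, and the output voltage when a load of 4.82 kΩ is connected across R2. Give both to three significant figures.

Open-circuit: V = 4.93 × 2.70/(8.20 + 2.70) = 1.22 V.
With the load, R2 becomes R2‖R_L = 1.731 kΩ, so V = 4.93 × 1.731/9.931 = 0.859 V.

Unloaded: 1.22 V; loaded: 0.859 V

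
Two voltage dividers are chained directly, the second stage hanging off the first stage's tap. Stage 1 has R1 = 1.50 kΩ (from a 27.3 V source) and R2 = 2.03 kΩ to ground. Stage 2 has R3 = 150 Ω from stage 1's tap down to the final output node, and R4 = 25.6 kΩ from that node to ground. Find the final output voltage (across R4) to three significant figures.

V_out ≈ 15.1 V

Stage 2 presents R3+R4 = 25750 Ω as a load on stage 1's tap.
Stage 1's lower leg becomes R2‖(R3+R4) = 1882 Ω, so V_mid = 27.3 × 1882/3382 = 15.19 V.
Stage 2 is itself unloaded: V_out = V_mid × R4/(R3+R4) = 15.19 × 25600/25750 = 15.1 V.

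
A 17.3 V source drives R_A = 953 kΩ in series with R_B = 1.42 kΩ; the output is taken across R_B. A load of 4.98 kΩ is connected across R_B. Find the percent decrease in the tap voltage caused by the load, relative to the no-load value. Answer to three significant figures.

The divider's output (Thévenin) resistance is R_A‖R_B = 1.418 kΩ.
Fractional drop under load = R_th/(R_th + R_L) = 1.418 / (1.418 + 4.98) = 0.2216.
So the output falls by 22.2 %.

22.2 %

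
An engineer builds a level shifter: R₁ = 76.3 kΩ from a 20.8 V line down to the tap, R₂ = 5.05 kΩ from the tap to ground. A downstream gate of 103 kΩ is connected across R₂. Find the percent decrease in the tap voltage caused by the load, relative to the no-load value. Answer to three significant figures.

The divider's output (Thévenin) resistance is R₁‖R₂ = 4.737 kΩ.
Fractional drop under load = R_th/(R_th + R_L) = 4.737 / (4.737 + 103) = 0.04396.
So the output falls by 4.40 %.

4.40 %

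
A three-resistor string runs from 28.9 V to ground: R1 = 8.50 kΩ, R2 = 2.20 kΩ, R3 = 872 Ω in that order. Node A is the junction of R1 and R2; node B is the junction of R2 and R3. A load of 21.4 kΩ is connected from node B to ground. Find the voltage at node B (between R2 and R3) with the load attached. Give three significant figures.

At node B, R3 is in parallel with the load: R3‖R_L = 837.9 Ω.
Below node A the resistance is R2 + (R3‖R_L) = 3038 Ω, so V_A = 28.9 × 3038/11540 = 7.609 V.
Then V_B = V_A × (R3‖R_L)/(R2 + R3‖R_L) = 7.609 × 837.9/3038 = 2.10 V.

V ≈ 2.10 V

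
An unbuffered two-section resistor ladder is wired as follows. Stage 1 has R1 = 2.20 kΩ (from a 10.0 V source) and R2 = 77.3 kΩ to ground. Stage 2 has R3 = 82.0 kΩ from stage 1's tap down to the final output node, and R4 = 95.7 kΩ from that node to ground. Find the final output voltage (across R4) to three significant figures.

V_out ≈ 5.17 V

Stage 2 presents R3+R4 = 177.7 kΩ as a load on stage 1's tap.
Stage 1's lower leg becomes R2‖(R3+R4) = 53.87 kΩ, so V_mid = 10.0 × 53.87/56.07 = 9.608 V.
Stage 2 is itself unloaded: V_out = V_mid × R4/(R3+R4) = 9.608 × 95.7/177.7 = 5.17 V.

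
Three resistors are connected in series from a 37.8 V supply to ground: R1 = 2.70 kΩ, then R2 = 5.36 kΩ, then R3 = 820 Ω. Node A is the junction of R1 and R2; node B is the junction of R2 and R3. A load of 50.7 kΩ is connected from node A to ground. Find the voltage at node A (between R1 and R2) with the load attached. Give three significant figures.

Below node A the series string R2+R3 = 6180 Ω sits in parallel with the 50700 Ω load: 5509 Ω.
V_A = 37.8 × 5509/(2700 + 5509) = 25.4 V.

V ≈ 25.4 V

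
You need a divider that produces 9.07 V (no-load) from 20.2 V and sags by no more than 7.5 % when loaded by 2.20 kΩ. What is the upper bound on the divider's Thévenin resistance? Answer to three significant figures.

R_th ≤ 178 Ω

Loading drop = R_th/(R_th + R_L) ≤ 0.0750, so R_th ≤ R_L · ε/(1−ε) = 2.20 kΩ × 0.0750/0.9250 = 178 Ω.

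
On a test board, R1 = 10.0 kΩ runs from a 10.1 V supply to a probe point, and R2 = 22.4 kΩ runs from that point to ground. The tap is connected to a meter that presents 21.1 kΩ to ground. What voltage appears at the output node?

V_out ≈ 5.26 V

The load sits in parallel with R2: R2‖R_L = (22.4 × 21.1) / (22.4 + 21.1) = 10.87 kΩ.
V_out = 10.1 × 10.87 / (10.0 + 10.87) = 10.1 × 10.87/20.87 = 5.26 V.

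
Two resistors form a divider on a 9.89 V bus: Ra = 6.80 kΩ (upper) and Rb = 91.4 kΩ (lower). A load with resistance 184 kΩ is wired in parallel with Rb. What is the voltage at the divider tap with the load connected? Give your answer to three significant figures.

V_out ≈ 8.90 V

The load sits in parallel with Rb: Rb‖R_L = (91.4 × 184) / (91.4 + 184) = 61.07 kΩ.
V_out = 9.89 × 61.07 / (6.80 + 61.07) = 9.89 × 61.07/67.87 = 8.90 V.
(Unloaded it would have been 9.21 V.)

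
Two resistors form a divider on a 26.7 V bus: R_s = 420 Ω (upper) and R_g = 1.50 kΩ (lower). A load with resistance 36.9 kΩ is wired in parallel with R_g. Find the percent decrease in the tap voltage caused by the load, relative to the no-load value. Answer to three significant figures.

0.881 %

The divider's output (Thévenin) resistance is R_s‖R_g = 328.1 Ω.
Fractional drop under load = R_th/(R_th + R_L) = 328.1 / (328.1 + 36900) = 0.008814.
So the output falls by 0.881 %.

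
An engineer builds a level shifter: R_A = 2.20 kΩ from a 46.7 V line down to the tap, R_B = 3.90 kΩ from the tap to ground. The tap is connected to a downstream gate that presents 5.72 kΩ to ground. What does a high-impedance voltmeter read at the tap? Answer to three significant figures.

V_out ≈ 24.0 V

The load sits in parallel with R_B: R_B‖R_L = (3.90 × 5.72) / (3.90 + 5.72) = 2.319 kΩ.
V_out = 46.7 × 2.319 / (2.20 + 2.319) = 46.7 × 2.319/4.519 = 24.0 V.
(Unloaded it would have been 29.9 V.)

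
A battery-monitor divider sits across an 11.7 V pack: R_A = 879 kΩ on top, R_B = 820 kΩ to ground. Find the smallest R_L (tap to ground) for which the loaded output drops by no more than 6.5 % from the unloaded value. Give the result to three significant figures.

Output resistance R_th = R_A‖R_B = (879 × 820)/1699 = 424.2 kΩ.
The fractional drop is R_th/(R_th + R_L); requiring this ≤ 0.0650 gives R_L ≥ R_th(1/0.0650 − 1) = 424.2 × 14.38 = 6.10 MΩ.

R_L(min) ≈ 6.10 MΩ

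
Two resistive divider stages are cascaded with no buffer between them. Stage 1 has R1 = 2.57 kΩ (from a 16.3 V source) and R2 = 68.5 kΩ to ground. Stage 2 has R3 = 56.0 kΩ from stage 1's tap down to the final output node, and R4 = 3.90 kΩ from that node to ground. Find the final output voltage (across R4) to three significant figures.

V_out ≈ 0.982 V

Stage 2 presents R3+R4 = 59.90 kΩ as a load on stage 1's tap.
Stage 1's lower leg becomes R2‖(R3+R4) = 31.96 kΩ, so V_mid = 16.3 × 31.96/34.53 = 15.09 V.
Stage 2 is itself unloaded: V_out = V_mid × R4/(R3+R4) = 15.09 × 3.90/59.90 = 0.982 V.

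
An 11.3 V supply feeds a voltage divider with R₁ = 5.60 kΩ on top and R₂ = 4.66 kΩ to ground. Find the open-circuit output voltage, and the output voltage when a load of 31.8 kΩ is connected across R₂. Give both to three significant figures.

Unloaded: 5.13 V; loaded: 4.75 V

Open-circuit: V = 11.3 × 4.66/(5.60 + 4.66) = 5.13 V.
With the load, R₂ becomes R₂‖R_L = 4.064 kΩ, so V = 11.3 × 4.064/9.664 = 4.75 V.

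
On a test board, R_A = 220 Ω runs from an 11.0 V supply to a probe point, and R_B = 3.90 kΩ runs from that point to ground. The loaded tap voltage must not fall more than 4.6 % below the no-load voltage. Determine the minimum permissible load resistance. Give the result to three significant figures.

R_L(min) ≈ 4.32 kΩ

Output resistance R_th = R_A‖R_B = (220 × 3900)/4120 = 208.3 Ω.
The fractional drop is R_th/(R_th + R_L); requiring this ≤ 0.0460 gives R_L ≥ R_th(1/0.0460 − 1) = 208.3 × 20.74 = 4.32 kΩ.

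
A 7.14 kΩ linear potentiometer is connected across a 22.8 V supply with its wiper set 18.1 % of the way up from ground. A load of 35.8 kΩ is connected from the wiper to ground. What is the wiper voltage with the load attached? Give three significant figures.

V ≈ 4.01 V

The wiper splits the pot into (1−α)R = 5.848 kΩ above and αR = 1.292 kΩ below.
Lower section ‖ load = 1.247 kΩ.
V_wiper = 22.8 × 1.247/(5.848 + 1.247) = 4.01 V.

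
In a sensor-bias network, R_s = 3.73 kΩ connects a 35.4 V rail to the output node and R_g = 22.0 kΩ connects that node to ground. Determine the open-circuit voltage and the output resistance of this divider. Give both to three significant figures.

V_th is the open-circuit tap voltage: 35.4 × 22.0/(3.73 + 22.0) = 30.3 V.
With the supply zeroed, R_s and R_g appear in parallel from the tap: R_th = R_s‖R_g = (3.73 × 22.0)/25.73 = 3.19 kΩ.

V_th = 30.3 V, R_th = 3.19 kΩ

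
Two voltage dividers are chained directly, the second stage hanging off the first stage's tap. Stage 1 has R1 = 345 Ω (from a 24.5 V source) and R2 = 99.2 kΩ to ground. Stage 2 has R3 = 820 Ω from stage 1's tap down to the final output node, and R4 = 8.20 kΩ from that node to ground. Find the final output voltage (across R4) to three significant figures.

Stage 2 presents R3+R4 = 9020 Ω as a load on stage 1's tap.
Stage 1's lower leg becomes R2‖(R3+R4) = 8268 Ω, so V_mid = 24.5 × 8268/8613 = 23.52 V.
Stage 2 is itself unloaded: V_out = V_mid × R4/(R3+R4) = 23.52 × 8200/9020 = 21.4 V.

V_out ≈ 21.4 V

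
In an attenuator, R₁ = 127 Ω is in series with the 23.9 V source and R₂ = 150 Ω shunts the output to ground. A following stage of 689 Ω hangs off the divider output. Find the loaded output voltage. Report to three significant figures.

The load sits in parallel with R₂: R₂‖R_L = (150 × 689) / (150 + 689) = 123.2 Ω.
V_out = 23.9 × 123.2 / (127 + 123.2) = 23.9 × 123.2/250.2 = 11.8 V.

V_out ≈ 11.8 V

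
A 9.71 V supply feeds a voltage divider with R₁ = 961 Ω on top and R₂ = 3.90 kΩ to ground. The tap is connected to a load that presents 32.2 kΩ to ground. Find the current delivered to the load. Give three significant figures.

R₂‖R_L = 3479 Ω; V_out = 9.71 × 3479/4440 = 7.608 V.
I_L = V_out / R_L = 7.608 / 32.2 kΩ = 0.236 mA.

I_L ≈ 0.236 mA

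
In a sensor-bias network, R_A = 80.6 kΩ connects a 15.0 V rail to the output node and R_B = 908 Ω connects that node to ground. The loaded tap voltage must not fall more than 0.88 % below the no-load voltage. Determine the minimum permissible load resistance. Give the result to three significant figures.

R_L(min) ≈ 101 kΩ

Output resistance R_th = R_A‖R_B = (80600 × 908)/81510 = 897.9 Ω.
The fractional drop is R_th/(R_th + R_L); requiring this ≤ 0.00880 gives R_L ≥ R_th(1/0.00880 − 1) = 897.9 × 112.6 = 101 kΩ.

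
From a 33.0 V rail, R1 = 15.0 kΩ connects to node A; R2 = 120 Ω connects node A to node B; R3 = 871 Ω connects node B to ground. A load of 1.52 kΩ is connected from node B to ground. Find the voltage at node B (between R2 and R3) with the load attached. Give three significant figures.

V ≈ 1.17 V

At node B, R3 is in parallel with the load: R3‖R_L = 553.7 Ω.
Below node A the resistance is R2 + (R3‖R_L) = 673.7 Ω, so V_A = 33.0 × 673.7/15670 = 1.418 V.
Then V_B = V_A × (R3‖R_L)/(R2 + R3‖R_L) = 1.418 × 553.7/673.7 = 1.17 V.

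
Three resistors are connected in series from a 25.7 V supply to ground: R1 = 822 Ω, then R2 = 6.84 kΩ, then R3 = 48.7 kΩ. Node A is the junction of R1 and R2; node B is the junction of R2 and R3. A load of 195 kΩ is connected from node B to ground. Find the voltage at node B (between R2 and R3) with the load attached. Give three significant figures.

V ≈ 21.5 V

At node B, R3 is in parallel with the load: R3‖R_L = 38970 Ω.
Below node A the resistance is R2 + (R3‖R_L) = 45810 Ω, so V_A = 25.7 × 45810/46630 = 25.25 V.
Then V_B = V_A × (R3‖R_L)/(R2 + R3‖R_L) = 25.25 × 38970/45810 = 21.5 V.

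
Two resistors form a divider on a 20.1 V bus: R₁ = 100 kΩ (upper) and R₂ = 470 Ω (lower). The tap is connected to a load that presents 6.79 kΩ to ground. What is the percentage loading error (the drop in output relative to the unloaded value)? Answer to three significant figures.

The divider's output (Thévenin) resistance is R₁‖R₂ = 467.8 Ω.
Fractional drop under load = R_th/(R_th + R_L) = 467.8 / (467.8 + 6790) = 0.06445.
So the output falls by 6.45 %.

6.45 %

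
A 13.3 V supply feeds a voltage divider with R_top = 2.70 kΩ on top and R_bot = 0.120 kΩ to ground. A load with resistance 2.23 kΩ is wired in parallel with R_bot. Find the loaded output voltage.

V_out ≈ 0.538 V

The load sits in parallel with R_bot: R_bot‖R_L = (120 × 2230) / (120 + 2230) = 113.9 Ω.
V_out = 13.3 × 113.9 / (2700 + 113.9) = 13.3 × 113.9/2814 = 0.538 V.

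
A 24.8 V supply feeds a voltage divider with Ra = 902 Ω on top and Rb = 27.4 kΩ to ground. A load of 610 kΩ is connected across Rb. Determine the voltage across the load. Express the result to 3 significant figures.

V_out ≈ 24.0 V

The load sits in parallel with Rb: Rb‖R_L = (27400 × 610000) / (27400 + 610000) = 26220 Ω.
V_out = 24.8 × 26220 / (902 + 26220) = 24.8 × 26220/27120 = 24.0 V.
(Unloaded it would have been 24.0 V.)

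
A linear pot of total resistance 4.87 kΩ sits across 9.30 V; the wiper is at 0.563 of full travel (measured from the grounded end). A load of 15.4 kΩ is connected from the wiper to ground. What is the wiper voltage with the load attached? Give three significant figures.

V ≈ 4.86 V

The wiper splits the pot into (1−α)R = 2.128 kΩ above and αR = 2.742 kΩ below.
Lower section ‖ load = 2.327 kΩ.
V_wiper = 9.30 × 2.327/(2.128 + 2.327) = 4.86 V.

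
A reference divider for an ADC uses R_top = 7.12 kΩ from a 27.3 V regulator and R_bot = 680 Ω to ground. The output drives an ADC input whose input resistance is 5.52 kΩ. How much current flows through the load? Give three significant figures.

I_L ≈ 0.388 mA

R_bot‖R_L = 605.4 Ω; V_out = 27.3 × 605.4/7725 = 2.139 V.
I_L = V_out / R_L = 2.139 / 5.52 kΩ = 0.388 mA.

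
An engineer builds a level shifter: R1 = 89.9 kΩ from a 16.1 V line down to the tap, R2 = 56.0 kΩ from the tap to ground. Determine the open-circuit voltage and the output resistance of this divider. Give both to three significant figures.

V_th is the open-circuit tap voltage: 16.1 × 56.0/(89.9 + 56.0) = 6.18 V.
With the supply zeroed, R1 and R2 appear in parallel from the tap: R_th = R1‖R2 = (89.9 × 56.0)/145.9 = 34.5 kΩ.

V_th = 6.18 V, R_th = 34.5 kΩ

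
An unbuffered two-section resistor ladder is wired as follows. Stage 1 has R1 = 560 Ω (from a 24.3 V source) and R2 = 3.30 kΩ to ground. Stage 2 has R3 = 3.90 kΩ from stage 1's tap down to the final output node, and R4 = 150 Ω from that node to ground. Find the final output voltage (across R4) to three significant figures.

V_out ≈ 0.688 V

Stage 2 presents R3+R4 = 4050 Ω as a load on stage 1's tap.
Stage 1's lower leg becomes R2‖(R3+R4) = 1818 Ω, so V_mid = 24.3 × 1818/2378 = 18.58 V.
Stage 2 is itself unloaded: V_out = V_mid × R4/(R3+R4) = 18.58 × 150/4050 = 0.688 V.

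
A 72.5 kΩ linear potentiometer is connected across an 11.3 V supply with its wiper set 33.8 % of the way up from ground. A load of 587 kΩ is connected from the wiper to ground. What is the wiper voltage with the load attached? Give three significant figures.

V ≈ 3.72 V

The wiper splits the pot into (1−α)R = 47.99 kΩ above and αR = 24.50 kΩ below.
Lower section ‖ load = 23.52 kΩ.
V_wiper = 11.3 × 23.52/(47.99 + 23.52) = 3.72 V.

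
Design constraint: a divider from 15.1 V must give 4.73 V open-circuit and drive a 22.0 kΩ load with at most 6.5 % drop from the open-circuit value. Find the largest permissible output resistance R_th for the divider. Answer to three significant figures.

R_th ≤ 1.53 kΩ

Loading drop = R_th/(R_th + R_L) ≤ 0.0650, so R_th ≤ R_L · ε/(1−ε) = 22.0 kΩ × 0.0650/0.9350 = 1.53 kΩ.
(Any R1, R2 with R2/(R1+R2) = 0.313 and R1‖R2 ≤ 1.53 kΩ will meet the spec.)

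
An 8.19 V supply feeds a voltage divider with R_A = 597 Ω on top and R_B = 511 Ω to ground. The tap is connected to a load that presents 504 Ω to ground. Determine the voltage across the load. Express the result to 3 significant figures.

V_out ≈ 2.44 V

The load sits in parallel with R_B: R_B‖R_L = (511 × 504) / (511 + 504) = 253.7 Ω.
V_out = 8.19 × 253.7 / (597 + 253.7) = 8.19 × 253.7/850.7 = 2.44 V.
(Unloaded it would have been 3.78 V.)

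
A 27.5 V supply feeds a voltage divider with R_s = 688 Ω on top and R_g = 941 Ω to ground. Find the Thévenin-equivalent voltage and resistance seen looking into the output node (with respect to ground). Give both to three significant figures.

V_th = 15.9 V, R_th = 397 Ω

V_th is the open-circuit tap voltage: 27.5 × 941/(688 + 941) = 15.9 V.
With the supply zeroed, R_s and R_g appear in parallel from the tap: R_th = R_s‖R_g = (688 × 941)/1629 = 397 Ω.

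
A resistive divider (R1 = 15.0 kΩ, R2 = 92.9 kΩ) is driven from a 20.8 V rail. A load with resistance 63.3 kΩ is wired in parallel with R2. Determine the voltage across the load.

The load sits in parallel with R2: R2‖R_L = (92.9 × 63.3) / (92.9 + 63.3) = 37.65 kΩ.
V_out = 20.8 × 37.65 / (15.0 + 37.65) = 20.8 × 37.65/52.65 = 14.9 V.

V_out ≈ 14.9 V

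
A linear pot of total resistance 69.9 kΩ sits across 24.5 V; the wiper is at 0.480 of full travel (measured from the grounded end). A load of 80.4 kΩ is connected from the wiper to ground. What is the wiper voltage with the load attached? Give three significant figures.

The wiper splits the pot into (1−α)R = 36.35 kΩ above and αR = 33.55 kΩ below.
Lower section ‖ load = 23.67 kΩ.
V_wiper = 24.5 × 23.67/(36.35 + 23.67) = 9.66 V.

V ≈ 9.66 V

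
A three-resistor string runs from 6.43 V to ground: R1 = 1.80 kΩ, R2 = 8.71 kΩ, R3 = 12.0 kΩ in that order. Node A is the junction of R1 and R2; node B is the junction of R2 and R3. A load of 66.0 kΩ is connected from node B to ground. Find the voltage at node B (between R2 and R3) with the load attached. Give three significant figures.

At node B, R3 is in parallel with the load: R3‖R_L = 10.15 kΩ.
Below node A the resistance is R2 + (R3‖R_L) = 18.86 kΩ, so V_A = 6.43 × 18.86/20.66 = 5.870 V.
Then V_B = V_A × (R3‖R_L)/(R2 + R3‖R_L) = 5.870 × 10.15/18.86 = 3.16 V.

V ≈ 3.16 V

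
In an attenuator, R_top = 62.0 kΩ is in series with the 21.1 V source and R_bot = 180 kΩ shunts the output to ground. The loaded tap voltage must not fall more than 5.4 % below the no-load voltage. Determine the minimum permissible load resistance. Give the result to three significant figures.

Output resistance R_th = R_top‖R_bot = (62.0 × 180)/242.0 = 46.12 kΩ.
The fractional drop is R_th/(R_th + R_L); requiring this ≤ 0.0540 gives R_L ≥ R_th(1/0.0540 − 1) = 46.12 × 17.52 = 808 kΩ.

R_L(min) ≈ 808 kΩ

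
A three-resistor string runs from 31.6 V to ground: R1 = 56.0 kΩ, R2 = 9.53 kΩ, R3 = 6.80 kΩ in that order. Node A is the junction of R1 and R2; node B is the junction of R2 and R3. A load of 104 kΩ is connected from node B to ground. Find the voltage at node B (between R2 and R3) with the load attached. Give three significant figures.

At node B, R3 is in parallel with the load: R3‖R_L = 6.383 kΩ.
Below node A the resistance is R2 + (R3‖R_L) = 15.91 kΩ, so V_A = 31.6 × 15.91/71.91 = 6.992 V.
Then V_B = V_A × (R3‖R_L)/(R2 + R3‖R_L) = 6.992 × 6.383/15.91 = 2.80 V.

V ≈ 2.80 V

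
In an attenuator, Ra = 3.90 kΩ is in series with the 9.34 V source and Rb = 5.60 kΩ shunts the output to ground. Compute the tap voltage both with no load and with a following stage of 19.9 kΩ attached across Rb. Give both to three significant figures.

Open-circuit: V = 9.34 × 5.60/(3.90 + 5.60) = 5.51 V.
With the load, Rb becomes Rb‖R_L = 4.370 kΩ, so V = 9.34 × 4.370/8.270 = 4.94 V.

Unloaded: 5.51 V; loaded: 4.94 V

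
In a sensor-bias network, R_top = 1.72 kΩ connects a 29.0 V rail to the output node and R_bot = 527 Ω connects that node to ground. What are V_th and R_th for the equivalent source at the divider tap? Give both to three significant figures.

V_th is the open-circuit tap voltage: 29.0 × 527/(1720 + 527) = 6.80 V.
With the supply zeroed, R_top and R_bot appear in parallel from the tap: R_th = R_top‖R_bot = (1720 × 527)/2247 = 403 Ω.

V_th = 6.80 V, R_th = 403 Ω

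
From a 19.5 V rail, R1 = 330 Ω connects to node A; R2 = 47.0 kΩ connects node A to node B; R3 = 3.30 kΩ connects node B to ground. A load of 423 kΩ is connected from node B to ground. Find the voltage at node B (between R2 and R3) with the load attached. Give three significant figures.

V ≈ 1.26 V

At node B, R3 is in parallel with the load: R3‖R_L = 3274 Ω.
Below node A the resistance is R2 + (R3‖R_L) = 50270 Ω, so V_A = 19.5 × 50270/50600 = 19.37 V.
Then V_B = V_A × (R3‖R_L)/(R2 + R3‖R_L) = 19.37 × 3274/50270 = 1.26 V.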